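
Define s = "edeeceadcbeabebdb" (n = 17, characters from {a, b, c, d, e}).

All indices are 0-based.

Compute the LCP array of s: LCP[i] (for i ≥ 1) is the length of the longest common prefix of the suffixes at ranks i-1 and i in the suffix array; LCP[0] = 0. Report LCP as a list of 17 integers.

rank→(start, suffix):
  0 → (11, 'abebdb')
  1 → (6, 'adcbeabebdb')
  2 → (16, 'b')
  3 → (14, 'bdb')
  4 → (9, 'beabebdb')
  5 → (12, 'bebdb')
  6 → (8, 'cbeabebdb')
  7 → (4, 'ceadcbeabebdb')
  8 → (15, 'db')
  9 → (7, 'dcbeabebdb')
  10 → (1, 'deeceadcbeabebdb')
  11 → (10, 'eabebdb')
  12 → (5, 'eadcbeabebdb')
  13 → (13, 'ebdb')
  14 → (3, 'eceadcbeabebdb')
  15 → (0, 'edeeceadcbeabebdb')
  16 → (2, 'eeceadcbeabebdb')

SA = [11, 6, 16, 14, 9, 12, 8, 4, 15, 7, 1, 10, 5, 13, 3, 0, 2]
i: (SA[i-1],SA[i]) lcp shared
  1: (11,6) 1 'a'
  2: (6,16) 0 ''
  3: (16,14) 1 'b'
  4: (14,9) 1 'b'
  5: (9,12) 2 'be'
  6: (12,8) 0 ''
  7: (8,4) 1 'c'
  8: (4,15) 0 ''
  9: (15,7) 1 'd'
  10: (7,1) 1 'd'
  11: (1,10) 0 ''
  12: (10,5) 2 'ea'
  13: (5,13) 1 'e'
  14: (13,3) 1 'e'
  15: (3,0) 1 'e'
  16: (0,2) 1 'e'

[0, 1, 0, 1, 1, 2, 0, 1, 0, 1, 1, 0, 2, 1, 1, 1, 1]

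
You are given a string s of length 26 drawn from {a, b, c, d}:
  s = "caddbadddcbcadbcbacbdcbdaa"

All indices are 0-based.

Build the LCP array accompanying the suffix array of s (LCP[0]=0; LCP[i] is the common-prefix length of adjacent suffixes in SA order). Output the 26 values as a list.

sorted suffixes:
  #0 SA[0]=25  'a'
  #1 SA[1]=24  'aa'
  #2 SA[2]=17  'acbdcbdaa'
  #3 SA[3]=12  'adbcbacbdcbdaa'
  #4 SA[4]=1  'addbadddcbcadbcbacbdcbdaa'
  #5 SA[5]=5  'adddcbcadbcbacbdcbdaa'
  #6 SA[6]=16  'bacbdcbdaa'
  #7 SA[7]=4  'badddcbcadbcbacbdcbdaa'
  #8 SA[8]=10  'bcadbcbacbdcbdaa'
  #9 SA[9]=14  'bcbacbdcbdaa'
  #10 SA[10]=22  'bdaa'
  #11 SA[11]=19  'bdcbdaa'
  #12 SA[12]=11  'cadbcbacbdcbdaa'
  #13 SA[13]=0  'caddbadddcbcadbcbacbdcbdaa'
  #14 SA[14]=15  'cbacbdcbdaa'
  #15 SA[15]=9  'cbcadbcbacbdcbdaa'
  #16 SA[16]=21  'cbdaa'
  #17 SA[17]=18  'cbdcbdaa'
  #18 SA[18]=23  'daa'
  #19 SA[19]=3  'dbadddcbcadbcbacbdcbdaa'
  #20 SA[20]=13  'dbcbacbdcbdaa'
  #21 SA[21]=8  'dcbcadbcbacbdcbdaa'
  #22 SA[22]=20  'dcbdaa'
  #23 SA[23]=2  'ddbadddcbcadbcbacbdcbdaa'
  #24 SA[24]=7  'ddcbcadbcbacbdcbdaa'
  #25 SA[25]=6  'dddcbcadbcbacbdcbdaa'

SA = [25, 24, 17, 12, 1, 5, 16, 4, 10, 14, 22, 19, 11, 0, 15, 9, 21, 18, 23, 3, 13, 8, 20, 2, 7, 6]
rank  pair      lcp
   1  s[25:],s[24:]  1  'a'
   2  s[24:],s[17:]  1  'a'
   3  s[17:],s[12:]  1  'a'
   4  s[12:],s[1:]  2  'ad'
   5  s[1:],s[5:]  3  'add'
   6  s[5:],s[16:]  0  ''
   7  s[16:],s[4:]  2  'ba'
   8  s[4:],s[10:]  1  'b'
   9  s[10:],s[14:]  2  'bc'
  10  s[14:],s[22:]  1  'b'
  11  s[22:],s[19:]  2  'bd'
  12  s[19:],s[11:]  0  ''
  13  s[11:],s[0:]  3  'cad'
  14  s[0:],s[15:]  1  'c'
  15  s[15:],s[9:]  2  'cb'
  16  s[9:],s[21:]  2  'cb'
  17  s[21:],s[18:]  3  'cbd'
  18  s[18:],s[23:]  0  ''
  19  s[23:],s[3:]  1  'd'
  20  s[3:],s[13:]  2  'db'
  21  s[13:],s[8:]  1  'd'
  22  s[8:],s[20:]  3  'dcb'
  23  s[20:],s[2:]  1  'd'
  24  s[2:],s[7:]  2  'dd'
  25  s[7:],s[6:]  2  'dd'

[0, 1, 1, 1, 2, 3, 0, 2, 1, 2, 1, 2, 0, 3, 1, 2, 2, 3, 0, 1, 2, 1, 3, 1, 2, 2]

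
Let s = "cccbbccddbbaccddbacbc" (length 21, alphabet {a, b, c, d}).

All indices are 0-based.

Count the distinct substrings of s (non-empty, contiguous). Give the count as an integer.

196

rank | idx | suffix
   0 |  17 | acbc
   1 |  11 | accddbacbc
   2 |  16 | bacbc
   3 |  10 | baccddbacbc
   4 |   9 | bbaccddbacbc
   5 |   3 | bbccddbbaccddbacbc
   6 |  19 | bc
   7 |   4 | bccddbbaccddbacbc
   8 |  20 | c
   9 |   2 | cbbccddbbaccddbacbc
  10 |  18 | cbc
  11 |   1 | ccbbccddbbaccddbacbc
  12 |   0 | cccbbccddbbaccddbacbc
  13 |  12 | ccddbacbc
  14 |   5 | ccddbbaccddbacbc
  15 |  13 | cddbacbc
  16 |   6 | cddbbaccddbacbc
  17 |  15 | dbacbc
  18 |   8 | dbbaccddbacbc
  19 |  14 | ddbacbc
  20 |   7 | ddbbaccddbacbc

SA = [17, 11, 16, 10, 9, 3, 19, 4, 20, 2, 18, 1, 0, 12, 5, 13, 6, 15, 8, 14, 7]
rank  pair      lcp
   1  s[17:],s[11:]  2  'ac'
   2  s[11:],s[16:]  0  ''
   3  s[16:],s[10:]  3  'bac'
   4  s[10:],s[9:]  1  'b'
   5  s[9:],s[3:]  2  'bb'
   6  s[3:],s[19:]  1  'b'
   7  s[19:],s[4:]  2  'bc'
   8  s[4:],s[20:]  0  ''
   9  s[20:],s[2:]  1  'c'
  10  s[2:],s[18:]  2  'cb'
  11  s[18:],s[1:]  1  'c'
  12  s[1:],s[0:]  2  'cc'
  13  s[0:],s[12:]  2  'cc'
  14  s[12:],s[5:]  5  'ccddb'
  15  s[5:],s[13:]  1  'c'
  16  s[13:],s[6:]  4  'cddb'
  17  s[6:],s[15:]  0  ''
  18  s[15:],s[8:]  2  'db'
  19  s[8:],s[14:]  1  'd'
  20  s[14:],s[7:]  3  'ddb'

n(n+1)/2 = 21·22/2 = 231
Σ LCP = 0 + 2 + 0 + 3 + 1 + 2 + 1 + 2 + 0 + 1 + 2 + 1 + 2 + 2 + 5 + 1 + 4 + 0 + 2 + 1 + 3 = 35
distinct = 231 − 35 = 196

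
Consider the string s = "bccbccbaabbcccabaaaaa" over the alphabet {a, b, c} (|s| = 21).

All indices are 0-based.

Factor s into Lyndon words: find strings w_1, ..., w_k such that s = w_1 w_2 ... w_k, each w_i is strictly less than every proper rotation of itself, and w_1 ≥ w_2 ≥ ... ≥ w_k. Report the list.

["bcc", "bcc", "b", "aabbcccab", "a", "a", "a", "a", "a"]

emit factor 1: 'bcc' (i=0, period=3)
emit factor 2: 'bcc' (i=3, period=3)
emit factor 3: 'b' (i=6, period=1)
emit factor 4: 'aabbcccab' (i=7, period=9)
emit factor 5: 'a' (i=16, period=1)
emit factor 6: 'a' (i=17, period=1)
emit factor 7: 'a' (i=18, period=1)
emit factor 8: 'a' (i=19, period=1)
emit factor 9: 'a' (i=20, period=1)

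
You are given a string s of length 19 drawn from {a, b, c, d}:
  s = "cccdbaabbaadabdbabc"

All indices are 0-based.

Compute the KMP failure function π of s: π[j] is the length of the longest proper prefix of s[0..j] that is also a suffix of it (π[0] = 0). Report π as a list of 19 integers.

π[0] = 0
j=1 s[j]='c': π[1]=1 (border 'c')
j=2 s[j]='c': π[2]=2 (border 'cc')
j=3 s[j]='d': k: 2→1→0; π[3]=0 (border '')
j=4 s[j]='b': π[4]=0 (border '')
j=5 s[j]='a': π[5]=0 (border '')
j=6 s[j]='a': π[6]=0 (border '')
j=7 s[j]='b': π[7]=0 (border '')
j=8 s[j]='b': π[8]=0 (border '')
j=9 s[j]='a': π[9]=0 (border '')
j=10 s[j]='a': π[10]=0 (border '')
j=11 s[j]='d': π[11]=0 (border '')
j=12 s[j]='a': π[12]=0 (border '')
j=13 s[j]='b': π[13]=0 (border '')
j=14 s[j]='d': π[14]=0 (border '')
j=15 s[j]='b': π[15]=0 (border '')
j=16 s[j]='a': π[16]=0 (border '')
j=17 s[j]='b': π[17]=0 (border '')
j=18 s[j]='c': π[18]=1 (border 'c')

[0, 1, 2, 0, 0, 0, 0, 0, 0, 0, 0, 0, 0, 0, 0, 0, 0, 0, 1]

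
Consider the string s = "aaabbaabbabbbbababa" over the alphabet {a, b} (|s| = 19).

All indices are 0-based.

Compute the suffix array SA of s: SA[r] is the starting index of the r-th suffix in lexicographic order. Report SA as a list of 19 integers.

rank | idx | suffix
   0 |  18 | a
   1 |   0 | aaabbaabbabbbbababa
   2 |   1 | aabbaabbabbbbababa
   3 |   5 | aabbabbbbababa
   4 |  16 | aba
   5 |  14 | ababa
   6 |   2 | abbaabbabbbbababa
   7 |   6 | abbabbbbababa
   8 |   9 | abbbbababa
   9 |  17 | ba
  10 |   4 | baabbabbbbababa
  11 |  15 | baba
  12 |  13 | bababa
  13 |   8 | babbbbababa
  14 |   3 | bbaabbabbbbababa
  15 |  12 | bbababa
  16 |   7 | bbabbbbababa
  17 |  11 | bbbababa
  18 |  10 | bbbbababa

[18, 0, 1, 5, 16, 14, 2, 6, 9, 17, 4, 15, 13, 8, 3, 12, 7, 11, 10]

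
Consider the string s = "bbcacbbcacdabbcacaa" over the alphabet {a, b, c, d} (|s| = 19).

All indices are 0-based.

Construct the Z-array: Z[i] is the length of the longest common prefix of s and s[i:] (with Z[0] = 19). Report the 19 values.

Z[0]=19
i=1: outside box; Z[1]=1 extend→box=[1,2)
i=2: outside box; Z[2]=0
i=3: outside box; Z[3]=0
i=4: outside box; Z[4]=0
i=5: outside box; Z[5]=5 extend→box=[5,10)
i=6: min(r-i=4, Z[1]=1)=1; Z[6]=1
i=7: min(r-i=3, Z[2]=0)=0; Z[7]=0
i=8: min(r-i=2, Z[3]=0)=0; Z[8]=0
i=9: min(r-i=1, Z[4]=0)=0; Z[9]=0
i=10: outside box; Z[10]=0
i=11: outside box; Z[11]=0
i=12: outside box; Z[12]=5 extend→box=[12,17)
i=13: min(r-i=4, Z[1]=1)=1; Z[13]=1
i=14: min(r-i=3, Z[2]=0)=0; Z[14]=0
i=15: min(r-i=2, Z[3]=0)=0; Z[15]=0
i=16: min(r-i=1, Z[4]=0)=0; Z[16]=0
i=17: outside box; Z[17]=0
i=18: outside box; Z[18]=0

[19, 1, 0, 0, 0, 5, 1, 0, 0, 0, 0, 0, 5, 1, 0, 0, 0, 0, 0]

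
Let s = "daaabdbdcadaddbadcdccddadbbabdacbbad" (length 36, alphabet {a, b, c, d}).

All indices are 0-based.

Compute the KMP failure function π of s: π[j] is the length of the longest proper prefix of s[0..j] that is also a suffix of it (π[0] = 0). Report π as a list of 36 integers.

[0, 0, 0, 0, 0, 1, 0, 1, 0, 0, 1, 2, 1, 1, 0, 0, 1, 0, 1, 0, 0, 1, 1, 2, 1, 0, 0, 0, 0, 1, 2, 0, 0, 0, 0, 1]

π[0] = 0
j=1 s[j]='a': π[1]=0 (border '')
j=2 s[j]='a': π[2]=0 (border '')
j=3 s[j]='a': π[3]=0 (border '')
j=4 s[j]='b': π[4]=0 (border '')
j=5 s[j]='d': π[5]=1 (border 'd')
j=6 s[j]='b': k: 1→0; π[6]=0 (border '')
j=7 s[j]='d': π[7]=1 (border 'd')
j=8 s[j]='c': k: 1→0; π[8]=0 (border '')
j=9 s[j]='a': π[9]=0 (border '')
j=10 s[j]='d': π[10]=1 (border 'd')
j=11 s[j]='a': π[11]=2 (border 'da')
j=12 s[j]='d': k: 2→0; π[12]=1 (border 'd')
j=13 s[j]='d': k: 1→0; π[13]=1 (border 'd')
j=14 s[j]='b': k: 1→0; π[14]=0 (border '')
j=15 s[j]='a': π[15]=0 (border '')
j=16 s[j]='d': π[16]=1 (border 'd')
j=17 s[j]='c': k: 1→0; π[17]=0 (border '')
j=18 s[j]='d': π[18]=1 (border 'd')
j=19 s[j]='c': k: 1→0; π[19]=0 (border '')
j=20 s[j]='c': π[20]=0 (border '')
j=21 s[j]='d': π[21]=1 (border 'd')
j=22 s[j]='d': k: 1→0; π[22]=1 (border 'd')
j=23 s[j]='a': π[23]=2 (border 'da')
j=24 s[j]='d': k: 2→0; π[24]=1 (border 'd')
j=25 s[j]='b': k: 1→0; π[25]=0 (border '')
j=26 s[j]='b': π[26]=0 (border '')
j=27 s[j]='a': π[27]=0 (border '')
j=28 s[j]='b': π[28]=0 (border '')
j=29 s[j]='d': π[29]=1 (border 'd')
j=30 s[j]='a': π[30]=2 (border 'da')
j=31 s[j]='c': k: 2→0; π[31]=0 (border '')
j=32 s[j]='b': π[32]=0 (border '')
j=33 s[j]='b': π[33]=0 (border '')
j=34 s[j]='a': π[34]=0 (border '')
j=35 s[j]='d': π[35]=1 (border 'd')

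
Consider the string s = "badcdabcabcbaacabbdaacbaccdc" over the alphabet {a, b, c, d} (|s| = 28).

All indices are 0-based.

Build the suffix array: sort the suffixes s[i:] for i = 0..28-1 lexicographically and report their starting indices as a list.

rank | idx | suffix
   0 |  12 | aacabbdaacbaccdc
   1 |  19 | aacbaccdc
   2 |  15 | abbdaacbaccdc
   3 |   5 | abcabcbaacabbdaacbaccdc
   4 |   8 | abcbaacabbdaacbaccdc
   5 |  13 | acabbdaacbaccdc
   6 |  20 | acbaccdc
   7 |  23 | accdc
   8 |   1 | adcdabcabcbaacabbdaacbaccdc
   9 |  11 | baacabbdaacbaccdc
  10 |  22 | baccdc
  11 |   0 | badcdabcabcbaacabbdaacbaccdc
  12 |  16 | bbdaacbaccdc
  13 |   6 | bcabcbaacabbdaacbaccdc
  14 |   9 | bcbaacabbdaacbaccdc
  15 |  17 | bdaacbaccdc
  16 |  27 | c
  17 |  14 | cabbdaacbaccdc
  18 |   7 | cabcbaacabbdaacbaccdc
  19 |  10 | cbaacabbdaacbaccdc
  20 |  21 | cbaccdc
  21 |  24 | ccdc
  22 |   3 | cdabcabcbaacabbdaacbaccdc
  23 |  25 | cdc
  24 |  18 | daacbaccdc
  25 |   4 | dabcabcbaacabbdaacbaccdc
  26 |  26 | dc
  27 |   2 | dcdabcabcbaacabbdaacbaccdc

[12, 19, 15, 5, 8, 13, 20, 23, 1, 11, 22, 0, 16, 6, 9, 17, 27, 14, 7, 10, 21, 24, 3, 25, 18, 4, 26, 2]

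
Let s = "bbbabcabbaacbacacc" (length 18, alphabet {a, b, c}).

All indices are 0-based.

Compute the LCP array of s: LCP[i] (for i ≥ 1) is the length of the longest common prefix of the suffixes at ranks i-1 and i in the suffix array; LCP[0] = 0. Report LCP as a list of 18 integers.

[0, 1, 2, 1, 2, 2, 0, 2, 2, 1, 3, 2, 1, 0, 1, 2, 1, 1]

rank | idx | suffix
   0 |   9 | aacbacacc
   1 |   6 | abbaacbacacc
   2 |   3 | abcabbaacbacacc
   3 |  13 | acacc
   4 |  10 | acbacacc
   5 |  15 | acc
   6 |   8 | baacbacacc
   7 |   2 | babcabbaacbacacc
   8 |  12 | bacacc
   9 |   7 | bbaacbacacc
  10 |   1 | bbabcabbaacbacacc
  11 |   0 | bbbabcabbaacbacacc
  12 |   4 | bcabbaacbacacc
  13 |  17 | c
  14 |   5 | cabbaacbacacc
  15 |  14 | cacc
  16 |  11 | cbacacc
  17 |  16 | cc

SA = [9, 6, 3, 13, 10, 15, 8, 2, 12, 7, 1, 0, 4, 17, 5, 14, 11, 16]
rank  pair      lcp
   1  s[9:],s[6:]  1  'a'
   2  s[6:],s[3:]  2  'ab'
   3  s[3:],s[13:]  1  'a'
   4  s[13:],s[10:]  2  'ac'
   5  s[10:],s[15:]  2  'ac'
   6  s[15:],s[8:]  0  ''
   7  s[8:],s[2:]  2  'ba'
   8  s[2:],s[12:]  2  'ba'
   9  s[12:],s[7:]  1  'b'
  10  s[7:],s[1:]  3  'bba'
  11  s[1:],s[0:]  2  'bb'
  12  s[0:],s[4:]  1  'b'
  13  s[4:],s[17:]  0  ''
  14  s[17:],s[5:]  1  'c'
  15  s[5:],s[14:]  2  'ca'
  16  s[14:],s[11:]  1  'c'
  17  s[11:],s[16:]  1  'c'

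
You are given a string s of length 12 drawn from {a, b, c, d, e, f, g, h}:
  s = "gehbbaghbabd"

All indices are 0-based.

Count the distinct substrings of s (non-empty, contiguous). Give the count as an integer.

rank | idx | suffix
   0 |   9 | abd
   1 |   5 | aghbabd
   2 |   8 | babd
   3 |   4 | baghbabd
   4 |   3 | bbaghbabd
   5 |  10 | bd
   6 |  11 | d
   7 |   1 | ehbbaghbabd
   8 |   0 | gehbbaghbabd
   9 |   6 | ghbabd
  10 |   7 | hbabd
  11 |   2 | hbbaghbabd

SA = [9, 5, 8, 4, 3, 10, 11, 1, 0, 6, 7, 2]
i: (SA[i-1],SA[i]) lcp shared
  1: (9,5) 1 'a'
  2: (5,8) 0 ''
  3: (8,4) 2 'ba'
  4: (4,3) 1 'b'
  5: (3,10) 1 'b'
  6: (10,11) 0 ''
  7: (11,1) 0 ''
  8: (1,0) 0 ''
  9: (0,6) 1 'g'
  10: (6,7) 0 ''
  11: (7,2) 2 'hb'

n(n+1)/2 = 12·13/2 = 78
Σ LCP = 0 + 1 + 0 + 2 + 1 + 1 + 0 + 0 + 0 + 1 + 0 + 2 = 8
distinct = 78 − 8 = 70

70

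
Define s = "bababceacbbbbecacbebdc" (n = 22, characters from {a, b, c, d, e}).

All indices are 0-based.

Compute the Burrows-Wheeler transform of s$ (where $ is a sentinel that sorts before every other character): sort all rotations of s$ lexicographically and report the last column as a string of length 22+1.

rank  rotation                 last
    0  $bababceacbbbbecacbebdc  c
    1  ababceacbbbbecacbebdc$b  b
    2  abceacbbbbecacbebdc$bab  b
    3  acbbbbecacbebdc$bababce  e
    4  acbebdc$bababceacbbbbec  c
    5  bababceacbbbbecacbebdc$  $
    6  babceacbbbbecacbebdc$ba  a
    7  bbbbecacbebdc$bababceac  c
    8  bbbecacbebdc$bababceacb  b
    9  bbecacbebdc$bababceacbb  b
   10  bceacbbbbecacbebdc$baba  a
   11  bdc$bababceacbbbbecacbe  e
   12  bebdc$bababceacbbbbecac  c
   13  becacbebdc$bababceacbbb  b
   14  c$bababceacbbbbecacbebd  d
   15  cacbebdc$bababceacbbbbe  e
   16  cbbbbecacbebdc$bababcea  a
   17  cbebdc$bababceacbbbbeca  a
   18  ceacbbbbecacbebdc$babab  b
   19  dc$bababceacbbbbecacbeb  b
   20  eacbbbbecacbebdc$bababc  c
   21  ebdc$bababceacbbbbecacb  b
   22  ecacbebdc$bababceacbbbb  b

cbbec$acbbaecbdeaabbcbb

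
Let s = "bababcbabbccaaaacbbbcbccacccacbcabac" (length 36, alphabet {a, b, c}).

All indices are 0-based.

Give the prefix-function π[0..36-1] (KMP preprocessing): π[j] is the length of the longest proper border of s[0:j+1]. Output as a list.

[0, 0, 1, 2, 3, 0, 1, 2, 3, 1, 0, 0, 0, 0, 0, 0, 0, 1, 1, 1, 0, 1, 0, 0, 0, 0, 0, 0, 0, 0, 1, 0, 0, 1, 2, 0]

π[0] = 0
j=1 s[j]='a': π[1]=0 (border '')
j=2 s[j]='b': π[2]=1 (border 'b')
j=3 s[j]='a': π[3]=2 (border 'ba')
j=4 s[j]='b': π[4]=3 (border 'bab')
j=5 s[j]='c': k: 3→1→0; π[5]=0 (border '')
j=6 s[j]='b': π[6]=1 (border 'b')
j=7 s[j]='a': π[7]=2 (border 'ba')
j=8 s[j]='b': π[8]=3 (border 'bab')
j=9 s[j]='b': k: 3→1→0; π[9]=1 (border 'b')
j=10 s[j]='c': k: 1→0; π[10]=0 (border '')
j=11 s[j]='c': π[11]=0 (border '')
j=12 s[j]='a': π[12]=0 (border '')
j=13 s[j]='a': π[13]=0 (border '')
j=14 s[j]='a': π[14]=0 (border '')
j=15 s[j]='a': π[15]=0 (border '')
j=16 s[j]='c': π[16]=0 (border '')
j=17 s[j]='b': π[17]=1 (border 'b')
j=18 s[j]='b': k: 1→0; π[18]=1 (border 'b')
j=19 s[j]='b': k: 1→0; π[19]=1 (border 'b')
j=20 s[j]='c': k: 1→0; π[20]=0 (border '')
j=21 s[j]='b': π[21]=1 (border 'b')
j=22 s[j]='c': k: 1→0; π[22]=0 (border '')
j=23 s[j]='c': π[23]=0 (border '')
j=24 s[j]='a': π[24]=0 (border '')
j=25 s[j]='c': π[25]=0 (border '')
j=26 s[j]='c': π[26]=0 (border '')
j=27 s[j]='c': π[27]=0 (border '')
j=28 s[j]='a': π[28]=0 (border '')
j=29 s[j]='c': π[29]=0 (border '')
j=30 s[j]='b': π[30]=1 (border 'b')
j=31 s[j]='c': k: 1→0; π[31]=0 (border '')
j=32 s[j]='a': π[32]=0 (border '')
j=33 s[j]='b': π[33]=1 (border 'b')
j=34 s[j]='a': π[34]=2 (border 'ba')
j=35 s[j]='c': k: 2→0; π[35]=0 (border '')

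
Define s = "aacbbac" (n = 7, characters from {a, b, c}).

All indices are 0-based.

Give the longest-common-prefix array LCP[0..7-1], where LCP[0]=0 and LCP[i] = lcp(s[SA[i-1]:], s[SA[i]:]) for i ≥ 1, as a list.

rank | idx | suffix
   0 |   0 | aacbbac
   1 |   5 | ac
   2 |   1 | acbbac
   3 |   4 | bac
   4 |   3 | bbac
   5 |   6 | c
   6 |   2 | cbbac

SA = [0, 5, 1, 4, 3, 6, 2]
rank  pair      lcp
   1  s[0:],s[5:]  1  'a'
   2  s[5:],s[1:]  2  'ac'
   3  s[1:],s[4:]  0  ''
   4  s[4:],s[3:]  1  'b'
   5  s[3:],s[6:]  0  ''
   6  s[6:],s[2:]  1  'c'

[0, 1, 2, 0, 1, 0, 1]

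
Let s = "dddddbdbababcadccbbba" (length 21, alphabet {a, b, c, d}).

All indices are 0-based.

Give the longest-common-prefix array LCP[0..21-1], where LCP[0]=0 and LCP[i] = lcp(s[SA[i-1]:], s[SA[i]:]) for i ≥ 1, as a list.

[0, 1, 2, 1, 0, 2, 3, 1, 2, 1, 1, 0, 1, 1, 0, 2, 1, 1, 2, 3, 4]

rank | idx | suffix
   0 |  20 | a
   1 |   8 | ababcadccbbba
   2 |  10 | abcadccbbba
   3 |  13 | adccbbba
   4 |  19 | ba
   5 |   7 | bababcadccbbba
   6 |   9 | babcadccbbba
   7 |  18 | bba
   8 |  17 | bbba
   9 |  11 | bcadccbbba
  10 |   5 | bdbababcadccbbba
  11 |  12 | cadccbbba
  12 |  16 | cbbba
  13 |  15 | ccbbba
  14 |   6 | dbababcadccbbba
  15 |   4 | dbdbababcadccbbba
  16 |  14 | dccbbba
  17 |   3 | ddbdbababcadccbbba
  18 |   2 | dddbdbababcadccbbba
  19 |   1 | ddddbdbababcadccbbba
  20 |   0 | dddddbdbababcadccbbba

SA = [20, 8, 10, 13, 19, 7, 9, 18, 17, 11, 5, 12, 16, 15, 6, 4, 14, 3, 2, 1, 0]
rank  pair      lcp
   1  s[20:],s[8:]  1  'a'
   2  s[8:],s[10:]  2  'ab'
   3  s[10:],s[13:]  1  'a'
   4  s[13:],s[19:]  0  ''
   5  s[19:],s[7:]  2  'ba'
   6  s[7:],s[9:]  3  'bab'
   7  s[9:],s[18:]  1  'b'
   8  s[18:],s[17:]  2  'bb'
   9  s[17:],s[11:]  1  'b'
  10  s[11:],s[5:]  1  'b'
  11  s[5:],s[12:]  0  ''
  12  s[12:],s[16:]  1  'c'
  13  s[16:],s[15:]  1  'c'
  14  s[15:],s[6:]  0  ''
  15  s[6:],s[4:]  2  'db'
  16  s[4:],s[14:]  1  'd'
  17  s[14:],s[3:]  1  'd'
  18  s[3:],s[2:]  2  'dd'
  19  s[2:],s[1:]  3  'ddd'
  20  s[1:],s[0:]  4  'dddd'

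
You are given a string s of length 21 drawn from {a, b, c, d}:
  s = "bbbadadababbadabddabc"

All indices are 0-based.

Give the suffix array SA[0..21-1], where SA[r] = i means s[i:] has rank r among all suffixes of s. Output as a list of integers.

[7, 9, 18, 14, 5, 12, 3, 8, 11, 2, 10, 1, 0, 19, 15, 20, 6, 17, 13, 4, 16]

rank | idx | suffix
   0 |   7 | ababbadabddabc
   1 |   9 | abbadabddabc
   2 |  18 | abc
   3 |  14 | abddabc
   4 |   5 | adababbadabddabc
   5 |  12 | adabddabc
   6 |   3 | adadababbadabddabc
   7 |   8 | babbadabddabc
   8 |  11 | badabddabc
   9 |   2 | badadababbadabddabc
  10 |  10 | bbadabddabc
  11 |   1 | bbadadababbadabddabc
  12 |   0 | bbbadadababbadabddabc
  13 |  19 | bc
  14 |  15 | bddabc
  15 |  20 | c
  16 |   6 | dababbadabddabc
  17 |  17 | dabc
  18 |  13 | dabddabc
  19 |   4 | dadababbadabddabc
  20 |  16 | ddabc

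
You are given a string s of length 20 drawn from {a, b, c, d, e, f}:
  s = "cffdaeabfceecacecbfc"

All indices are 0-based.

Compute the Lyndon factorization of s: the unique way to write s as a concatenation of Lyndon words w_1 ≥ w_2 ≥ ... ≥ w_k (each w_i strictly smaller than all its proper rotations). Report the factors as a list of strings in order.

emit factor 1: 'cffd' (i=0, period=4)
emit factor 2: 'ae' (i=4, period=2)
emit factor 3: 'abfceecacecbfc' (i=6, period=14)

["cffd", "ae", "abfceecacecbfc"]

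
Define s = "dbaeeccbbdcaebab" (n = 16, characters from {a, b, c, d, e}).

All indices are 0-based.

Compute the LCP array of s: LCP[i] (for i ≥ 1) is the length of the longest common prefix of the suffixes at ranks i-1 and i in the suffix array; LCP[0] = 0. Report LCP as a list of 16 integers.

[0, 1, 2, 0, 1, 2, 1, 1, 0, 1, 1, 0, 1, 0, 1, 1]

rank | idx | suffix
   0 |  14 | ab
   1 |  11 | aebab
   2 |   2 | aeeccbbdcaebab
   3 |  15 | b
   4 |  13 | bab
   5 |   1 | baeeccbbdcaebab
   6 |   7 | bbdcaebab
   7 |   8 | bdcaebab
   8 |  10 | caebab
   9 |   6 | cbbdcaebab
  10 |   5 | ccbbdcaebab
  11 |   0 | dbaeeccbbdcaebab
  12 |   9 | dcaebab
  13 |  12 | ebab
  14 |   4 | eccbbdcaebab
  15 |   3 | eeccbbdcaebab

SA = [14, 11, 2, 15, 13, 1, 7, 8, 10, 6, 5, 0, 9, 12, 4, 3]
i: (SA[i-1],SA[i]) lcp shared
  1: (14,11) 1 'a'
  2: (11,2) 2 'ae'
  3: (2,15) 0 ''
  4: (15,13) 1 'b'
  5: (13,1) 2 'ba'
  6: (1,7) 1 'b'
  7: (7,8) 1 'b'
  8: (8,10) 0 ''
  9: (10,6) 1 'c'
  10: (6,5) 1 'c'
  11: (5,0) 0 ''
  12: (0,9) 1 'd'
  13: (9,12) 0 ''
  14: (12,4) 1 'e'
  15: (4,3) 1 'e'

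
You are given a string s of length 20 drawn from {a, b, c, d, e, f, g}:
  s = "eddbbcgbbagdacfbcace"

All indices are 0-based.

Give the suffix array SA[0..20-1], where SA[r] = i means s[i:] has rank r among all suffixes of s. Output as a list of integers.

[17, 12, 9, 8, 7, 3, 15, 4, 16, 18, 13, 5, 11, 2, 1, 19, 0, 14, 6, 10]

rank | idx | suffix
   0 |  17 | ace
   1 |  12 | acfbcace
   2 |   9 | agdacfbcace
   3 |   8 | bagdacfbcace
   4 |   7 | bbagdacfbcace
   5 |   3 | bbcgbbagdacfbcace
   6 |  15 | bcace
   7 |   4 | bcgbbagdacfbcace
   8 |  16 | cace
   9 |  18 | ce
  10 |  13 | cfbcace
  11 |   5 | cgbbagdacfbcace
  12 |  11 | dacfbcace
  13 |   2 | dbbcgbbagdacfbcace
  14 |   1 | ddbbcgbbagdacfbcace
  15 |  19 | e
  16 |   0 | eddbbcgbbagdacfbcace
  17 |  14 | fbcace
  18 |   6 | gbbagdacfbcace
  19 |  10 | gdacfbcace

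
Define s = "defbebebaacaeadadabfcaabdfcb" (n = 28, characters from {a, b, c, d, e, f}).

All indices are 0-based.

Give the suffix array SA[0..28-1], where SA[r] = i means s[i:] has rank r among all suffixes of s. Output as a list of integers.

sorted suffixes:
  #0 SA[0]=21  'aabdfcb'
  #1 SA[1]=8  'aacaeadadabfcaabdfcb'
  #2 SA[2]=22  'abdfcb'
  #3 SA[3]=17  'abfcaabdfcb'
  #4 SA[4]=9  'acaeadadabfcaabdfcb'
  #5 SA[5]=15  'adabfcaabdfcb'
  #6 SA[6]=13  'adadabfcaabdfcb'
  #7 SA[7]=11  'aeadadabfcaabdfcb'
  #8 SA[8]=27  'b'
  #9 SA[9]=7  'baacaeadadabfcaabdfcb'
  #10 SA[10]=23  'bdfcb'
  #11 SA[11]=5  'bebaacaeadadabfcaabdfcb'
  #12 SA[12]=3  'bebebaacaeadadabfcaabdfcb'
  #13 SA[13]=18  'bfcaabdfcb'
  #14 SA[14]=20  'caabdfcb'
  #15 SA[15]=10  'caeadadabfcaabdfcb'
  #16 SA[16]=26  'cb'
  #17 SA[17]=16  'dabfcaabdfcb'
  #18 SA[18]=14  'dadabfcaabdfcb'
  #19 SA[19]=0  'defbebebaacaeadadabfcaabdfcb'
  #20 SA[20]=24  'dfcb'
  #21 SA[21]=12  'eadadabfcaabdfcb'
  #22 SA[22]=6  'ebaacaeadadabfcaabdfcb'
  #23 SA[23]=4  'ebebaacaeadadabfcaabdfcb'
  #24 SA[24]=1  'efbebebaacaeadadabfcaabdfcb'
  #25 SA[25]=2  'fbebebaacaeadadabfcaabdfcb'
  #26 SA[26]=19  'fcaabdfcb'
  #27 SA[27]=25  'fcb'

[21, 8, 22, 17, 9, 15, 13, 11, 27, 7, 23, 5, 3, 18, 20, 10, 26, 16, 14, 0, 24, 12, 6, 4, 1, 2, 19, 25]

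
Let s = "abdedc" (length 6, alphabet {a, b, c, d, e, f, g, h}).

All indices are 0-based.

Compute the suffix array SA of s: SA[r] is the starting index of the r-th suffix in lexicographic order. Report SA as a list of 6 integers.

sorted suffixes:
  #0 SA[0]=0  'abdedc'
  #1 SA[1]=1  'bdedc'
  #2 SA[2]=5  'c'
  #3 SA[3]=4  'dc'
  #4 SA[4]=2  'dedc'
  #5 SA[5]=3  'edc'

[0, 1, 5, 4, 2, 3]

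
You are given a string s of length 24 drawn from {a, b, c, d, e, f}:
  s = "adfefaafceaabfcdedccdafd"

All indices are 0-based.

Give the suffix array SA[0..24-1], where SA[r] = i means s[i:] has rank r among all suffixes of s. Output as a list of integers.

sorted suffixes:
  #0 SA[0]=10  'aabfcdedccdafd'
  #1 SA[1]=5  'aafceaabfcdedccdafd'
  #2 SA[2]=11  'abfcdedccdafd'
  #3 SA[3]=0  'adfefaafceaabfcdedccdafd'
  #4 SA[4]=6  'afceaabfcdedccdafd'
  #5 SA[5]=21  'afd'
  #6 SA[6]=12  'bfcdedccdafd'
  #7 SA[7]=18  'ccdafd'
  #8 SA[8]=19  'cdafd'
  #9 SA[9]=14  'cdedccdafd'
  #10 SA[10]=8  'ceaabfcdedccdafd'
  #11 SA[11]=23  'd'
  #12 SA[12]=20  'dafd'
  #13 SA[13]=17  'dccdafd'
  #14 SA[14]=15  'dedccdafd'
  #15 SA[15]=1  'dfefaafceaabfcdedccdafd'
  #16 SA[16]=9  'eaabfcdedccdafd'
  #17 SA[17]=16  'edccdafd'
  #18 SA[18]=3  'efaafceaabfcdedccdafd'
  #19 SA[19]=4  'faafceaabfcdedccdafd'
  #20 SA[20]=13  'fcdedccdafd'
  #21 SA[21]=7  'fceaabfcdedccdafd'
  #22 SA[22]=22  'fd'
  #23 SA[23]=2  'fefaafceaabfcdedccdafd'

[10, 5, 11, 0, 6, 21, 12, 18, 19, 14, 8, 23, 20, 17, 15, 1, 9, 16, 3, 4, 13, 7, 22, 2]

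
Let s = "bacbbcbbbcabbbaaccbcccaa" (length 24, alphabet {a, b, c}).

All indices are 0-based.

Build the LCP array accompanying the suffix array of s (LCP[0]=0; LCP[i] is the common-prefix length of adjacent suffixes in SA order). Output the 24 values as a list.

[0, 1, 2, 1, 1, 2, 0, 2, 1, 2, 3, 2, 3, 1, 2, 2, 0, 2, 1, 3, 2, 1, 2, 2]

rank→(start, suffix):
  0 → (23, 'a')
  1 → (22, 'aa')
  2 → (14, 'aaccbcccaa')
  3 → (10, 'abbbaaccbcccaa')
  4 → (1, 'acbbcbbbcabbbaaccbcccaa')
  5 → (15, 'accbcccaa')
  6 → (13, 'baaccbcccaa')
  7 → (0, 'bacbbcbbbcabbbaaccbcccaa')
  8 → (12, 'bbaaccbcccaa')
  9 → (11, 'bbbaaccbcccaa')
  10 → (6, 'bbbcabbbaaccbcccaa')
  11 → (7, 'bbcabbbaaccbcccaa')
  12 → (3, 'bbcbbbcabbbaaccbcccaa')
  13 → (8, 'bcabbbaaccbcccaa')
  14 → (4, 'bcbbbcabbbaaccbcccaa')
  15 → (18, 'bcccaa')
  16 → (21, 'caa')
  17 → (9, 'cabbbaaccbcccaa')
  18 → (5, 'cbbbcabbbaaccbcccaa')
  19 → (2, 'cbbcbbbcabbbaaccbcccaa')
  20 → (17, 'cbcccaa')
  21 → (20, 'ccaa')
  22 → (16, 'ccbcccaa')
  23 → (19, 'cccaa')

SA = [23, 22, 14, 10, 1, 15, 13, 0, 12, 11, 6, 7, 3, 8, 4, 18, 21, 9, 5, 2, 17, 20, 16, 19]
i: (SA[i-1],SA[i]) lcp shared
  1: (23,22) 1 'a'
  2: (22,14) 2 'aa'
  3: (14,10) 1 'a'
  4: (10,1) 1 'a'
  5: (1,15) 2 'ac'
  6: (15,13) 0 ''
  7: (13,0) 2 'ba'
  8: (0,12) 1 'b'
  9: (12,11) 2 'bb'
  10: (11,6) 3 'bbb'
  11: (6,7) 2 'bb'
  12: (7,3) 3 'bbc'
  13: (3,8) 1 'b'
  14: (8,4) 2 'bc'
  15: (4,18) 2 'bc'
  16: (18,21) 0 ''
  17: (21,9) 2 'ca'
  18: (9,5) 1 'c'
  19: (5,2) 3 'cbb'
  20: (2,17) 2 'cb'
  21: (17,20) 1 'c'
  22: (20,16) 2 'cc'
  23: (16,19) 2 'cc'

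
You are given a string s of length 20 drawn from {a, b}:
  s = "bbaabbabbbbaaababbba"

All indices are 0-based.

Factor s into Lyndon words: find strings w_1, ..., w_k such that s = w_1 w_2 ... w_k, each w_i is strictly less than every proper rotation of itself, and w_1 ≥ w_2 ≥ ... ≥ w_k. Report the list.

["b", "b", "aabbabbbb", "aaababbb", "a"]

emit factor 1: 'b' (i=0, period=1)
emit factor 2: 'b' (i=1, period=1)
emit factor 3: 'aabbabbbb' (i=2, period=9)
emit factor 4: 'aaababbb' (i=11, period=8)
emit factor 5: 'a' (i=19, period=1)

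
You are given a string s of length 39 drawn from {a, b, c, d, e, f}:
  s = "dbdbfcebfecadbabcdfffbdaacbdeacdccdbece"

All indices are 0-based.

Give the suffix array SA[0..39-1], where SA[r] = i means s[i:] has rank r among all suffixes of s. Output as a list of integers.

[23, 14, 24, 29, 11, 13, 15, 21, 1, 26, 35, 3, 7, 10, 25, 32, 33, 30, 16, 37, 5, 22, 12, 0, 34, 2, 31, 27, 17, 38, 28, 6, 9, 36, 20, 4, 8, 19, 18]

rank→(start, suffix):
  0 → (23, 'aacbdeacdccdbece')
  1 → (14, 'abcdfffbdaacbdeacdccdbece')
  2 → (24, 'acbdeacdccdbece')
  3 → (29, 'acdccdbece')
  4 → (11, 'adbabcdfffbdaacbdeacdccdbece')
  5 → (13, 'babcdfffbdaacbdeacdccdbece')
  6 → (15, 'bcdfffbdaacbdeacdccdbece')
  7 → (21, 'bdaacbdeacdccdbece')
  8 → (1, 'bdbfcebfecadbabcdfffbdaacbdeacdccdbece')
  9 → (26, 'bdeacdccdbece')
  10 → (35, 'bece')
  11 → (3, 'bfcebfecadbabcdfffbdaacbdeacdccdbece')
  12 → (7, 'bfecadbabcdfffbdaacbdeacdccdbece')
  13 → (10, 'cadbabcdfffbdaacbdeacdccdbece')
  14 → (25, 'cbdeacdccdbece')
  15 → (32, 'ccdbece')
  16 → (33, 'cdbece')
  17 → (30, 'cdccdbece')
  18 → (16, 'cdfffbdaacbdeacdccdbece')
  19 → (37, 'ce')
  20 → (5, 'cebfecadbabcdfffbdaacbdeacdccdbece')
  21 → (22, 'daacbdeacdccdbece')
  22 → (12, 'dbabcdfffbdaacbdeacdccdbece')
  23 → (0, 'dbdbfcebfecadbabcdfffbdaacbdeacdccdbece')
  24 → (34, 'dbece')
  25 → (2, 'dbfcebfecadbabcdfffbdaacbdeacdccdbece')
  26 → (31, 'dccdbece')
  27 → (27, 'deacdccdbece')
  28 → (17, 'dfffbdaacbdeacdccdbece')
  29 → (38, 'e')
  30 → (28, 'eacdccdbece')
  31 → (6, 'ebfecadbabcdfffbdaacbdeacdccdbece')
  32 → (9, 'ecadbabcdfffbdaacbdeacdccdbece')
  33 → (36, 'ece')
  34 → (20, 'fbdaacbdeacdccdbece')
  35 → (4, 'fcebfecadbabcdfffbdaacbdeacdccdbece')
  36 → (8, 'fecadbabcdfffbdaacbdeacdccdbece')
  37 → (19, 'ffbdaacbdeacdccdbece')
  38 → (18, 'fffbdaacbdeacdccdbece')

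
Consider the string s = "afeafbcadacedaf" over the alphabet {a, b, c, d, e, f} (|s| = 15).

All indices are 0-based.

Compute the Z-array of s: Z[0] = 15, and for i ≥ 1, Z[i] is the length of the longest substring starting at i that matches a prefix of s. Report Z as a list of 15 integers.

[15, 0, 0, 2, 0, 0, 0, 1, 0, 1, 0, 0, 0, 2, 0]

Z[0]=15
i=1: i≥r, start 0; Z[1]=0
i=2: i≥r, start 0; Z[2]=0
i=3: i≥r, start 0; Z[3]=2 grow→box=[3,5)
i=4: min(r-i=1, Z[1]=0)=0; Z[4]=0
i=5: i≥r, start 0; Z[5]=0
i=6: i≥r, start 0; Z[6]=0
i=7: i≥r, start 0; Z[7]=1 grow→box=[7,8)
i=8: i≥r, start 0; Z[8]=0
i=9: i≥r, start 0; Z[9]=1 grow→box=[9,10)
i=10: i≥r, start 0; Z[10]=0
i=11: i≥r, start 0; Z[11]=0
i=12: i≥r, start 0; Z[12]=0
i=13: i≥r, start 0; Z[13]=2 grow→box=[13,15)
i=14: min(r-i=1, Z[1]=0)=0; Z[14]=0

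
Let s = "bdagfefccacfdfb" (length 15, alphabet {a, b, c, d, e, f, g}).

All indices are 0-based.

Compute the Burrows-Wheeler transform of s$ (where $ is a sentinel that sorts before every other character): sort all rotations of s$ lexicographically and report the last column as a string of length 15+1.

bcdf$cfabffdecga

rank  rotation          last
    0  $bdagfefccacfdfb  b
    1  acfdfb$bdagfefcc  c
    2  agfefccacfdfb$bd  d
    3  b$bdagfefccacfdf  f
    4  bdagfefccacfdfb$  $
    5  cacfdfb$bdagfefc  c
    6  ccacfdfb$bdagfef  f
    7  cfdfb$bdagfefcca  a
    8  dagfefccacfdfb$b  b
    9  dfb$bdagfefccacf  f
   10  efccacfdfb$bdagf  f
   11  fb$bdagfefccacfd  d
   12  fccacfdfb$bdagfe  e
   13  fdfb$bdagfefccac  c
   14  fefccacfdfb$bdag  g
   15  gfefccacfdfb$bda  a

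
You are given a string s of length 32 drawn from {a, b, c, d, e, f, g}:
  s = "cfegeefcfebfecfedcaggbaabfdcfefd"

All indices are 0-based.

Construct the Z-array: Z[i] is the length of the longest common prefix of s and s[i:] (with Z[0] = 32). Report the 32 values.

[32, 0, 0, 0, 0, 0, 0, 3, 0, 0, 0, 0, 0, 3, 0, 0, 0, 1, 0, 0, 0, 0, 0, 0, 0, 0, 0, 3, 0, 0, 0, 0]

Z[0]=32
i=1: outside box; Z[1]=0
i=2: outside box; Z[2]=0
i=3: outside box; Z[3]=0
i=4: outside box; Z[4]=0
i=5: outside box; Z[5]=0
i=6: outside box; Z[6]=0
i=7: outside box; Z[7]=3 grow→box=[7,10)
i=8: min(r-i=2, Z[1]=0)=0; Z[8]=0
i=9: min(r-i=1, Z[2]=0)=0; Z[9]=0
i=10: outside box; Z[10]=0
i=11: outside box; Z[11]=0
i=12: outside box; Z[12]=0
i=13: outside box; Z[13]=3 grow→box=[13,16)
i=14: min(r-i=2, Z[1]=0)=0; Z[14]=0
i=15: min(r-i=1, Z[2]=0)=0; Z[15]=0
i=16: outside box; Z[16]=0
i=17: outside box; Z[17]=1 grow→box=[17,18)
i=18: outside box; Z[18]=0
i=19: outside box; Z[19]=0
i=20: outside box; Z[20]=0
i=21: outside box; Z[21]=0
i=22: outside box; Z[22]=0
i=23: outside box; Z[23]=0
i=24: outside box; Z[24]=0
i=25: outside box; Z[25]=0
i=26: outside box; Z[26]=0
i=27: outside box; Z[27]=3 grow→box=[27,30)
i=28: min(r-i=2, Z[1]=0)=0; Z[28]=0
i=29: min(r-i=1, Z[2]=0)=0; Z[29]=0
i=30: outside box; Z[30]=0
i=31: outside box; Z[31]=0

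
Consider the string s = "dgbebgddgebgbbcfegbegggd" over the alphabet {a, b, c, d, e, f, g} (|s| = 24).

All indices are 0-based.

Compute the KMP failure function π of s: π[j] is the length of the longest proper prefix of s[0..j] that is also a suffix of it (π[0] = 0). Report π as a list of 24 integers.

π[0] = 0
j=1 s[j]='g': π[1]=0 (border '')
j=2 s[j]='b': π[2]=0 (border '')
j=3 s[j]='e': π[3]=0 (border '')
j=4 s[j]='b': π[4]=0 (border '')
j=5 s[j]='g': π[5]=0 (border '')
j=6 s[j]='d': π[6]=1 (border 'd')
j=7 s[j]='d': k: 1→0; π[7]=1 (border 'd')
j=8 s[j]='g': π[8]=2 (border 'dg')
j=9 s[j]='e': k: 2→0; π[9]=0 (border '')
j=10 s[j]='b': π[10]=0 (border '')
j=11 s[j]='g': π[11]=0 (border '')
j=12 s[j]='b': π[12]=0 (border '')
j=13 s[j]='b': π[13]=0 (border '')
j=14 s[j]='c': π[14]=0 (border '')
j=15 s[j]='f': π[15]=0 (border '')
j=16 s[j]='e': π[16]=0 (border '')
j=17 s[j]='g': π[17]=0 (border '')
j=18 s[j]='b': π[18]=0 (border '')
j=19 s[j]='e': π[19]=0 (border '')
j=20 s[j]='g': π[20]=0 (border '')
j=21 s[j]='g': π[21]=0 (border '')
j=22 s[j]='g': π[22]=0 (border '')
j=23 s[j]='d': π[23]=1 (border 'd')

[0, 0, 0, 0, 0, 0, 1, 1, 2, 0, 0, 0, 0, 0, 0, 0, 0, 0, 0, 0, 0, 0, 0, 1]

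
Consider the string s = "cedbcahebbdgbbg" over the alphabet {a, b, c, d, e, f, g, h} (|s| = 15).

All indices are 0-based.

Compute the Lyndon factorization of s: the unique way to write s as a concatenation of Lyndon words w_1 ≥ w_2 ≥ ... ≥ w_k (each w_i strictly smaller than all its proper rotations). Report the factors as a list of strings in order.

["ced", "bc", "ahebbdgbbg"]

emit factor 1: 'ced' (i=0, period=3)
emit factor 2: 'bc' (i=3, period=2)
emit factor 3: 'ahebbdgbbg' (i=5, period=10)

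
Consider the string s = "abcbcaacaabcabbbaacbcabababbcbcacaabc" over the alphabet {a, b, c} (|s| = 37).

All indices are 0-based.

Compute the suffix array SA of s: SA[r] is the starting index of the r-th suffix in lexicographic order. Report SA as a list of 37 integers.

[33, 8, 5, 16, 21, 23, 12, 25, 34, 9, 0, 31, 6, 17, 15, 22, 24, 14, 13, 26, 35, 3, 19, 10, 29, 1, 27, 36, 32, 7, 4, 20, 11, 30, 2, 18, 28]

rank | idx | suffix
   0 |  33 | aabc
   1 |   8 | aabcabbbaacbcabababbcbcacaabc
   2 |   5 | aacaabcabbbaacbcabababbcbcacaabc
   3 |  16 | aacbcabababbcbcacaabc
   4 |  21 | abababbcbcacaabc
   5 |  23 | ababbcbcacaabc
   6 |  12 | abbbaacbcabababbcbcacaabc
   7 |  25 | abbcbcacaabc
   8 |  34 | abc
   9 |   9 | abcabbbaacbcabababbcbcacaabc
  10 |   0 | abcbcaacaabcabbbaacbcabababbcbcacaabc
  11 |  31 | acaabc
  12 |   6 | acaabcabbbaacbcabababbcbcacaabc
  13 |  17 | acbcabababbcbcacaabc
  14 |  15 | baacbcabababbcbcacaabc
  15 |  22 | bababbcbcacaabc
  16 |  24 | babbcbcacaabc
  17 |  14 | bbaacbcabababbcbcacaabc
  18 |  13 | bbbaacbcabababbcbcacaabc
  19 |  26 | bbcbcacaabc
  20 |  35 | bc
  21 |   3 | bcaacaabcabbbaacbcabababbcbcacaabc
  22 |  19 | bcabababbcbcacaabc
  23 |  10 | bcabbbaacbcabababbcbcacaabc
  24 |  29 | bcacaabc
  25 |   1 | bcbcaacaabcabbbaacbcabababbcbcacaabc
  26 |  27 | bcbcacaabc
  27 |  36 | c
  28 |  32 | caabc
  29 |   7 | caabcabbbaacbcabababbcbcacaabc
  30 |   4 | caacaabcabbbaacbcabababbcbcacaabc
  31 |  20 | cabababbcbcacaabc
  32 |  11 | cabbbaacbcabababbcbcacaabc
  33 |  30 | cacaabc
  34 |   2 | cbcaacaabcabbbaacbcabababbcbcacaabc
  35 |  18 | cbcabababbcbcacaabc
  36 |  28 | cbcacaabc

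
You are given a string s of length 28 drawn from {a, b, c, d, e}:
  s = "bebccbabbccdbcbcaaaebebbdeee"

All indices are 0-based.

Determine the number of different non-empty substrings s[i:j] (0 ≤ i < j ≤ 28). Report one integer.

370

rank | idx | suffix
   0 |  16 | aaaebebbdeee
   1 |  17 | aaebebbdeee
   2 |   6 | abbccdbcbcaaaebebbdeee
   3 |  18 | aebebbdeee
   4 |   5 | babbccdbcbcaaaebebbdeee
   5 |   7 | bbccdbcbcaaaebebbdeee
   6 |  22 | bbdeee
   7 |  14 | bcaaaebebbdeee
   8 |  12 | bcbcaaaebebbdeee
   9 |   2 | bccbabbccdbcbcaaaebebbdeee
  10 |   8 | bccdbcbcaaaebebbdeee
  11 |  23 | bdeee
  12 |  20 | bebbdeee
  13 |   0 | bebccbabbccdbcbcaaaebebbdeee
  14 |  15 | caaaebebbdeee
  15 |   4 | cbabbccdbcbcaaaebebbdeee
  16 |  13 | cbcaaaebebbdeee
  17 |   3 | ccbabbccdbcbcaaaebebbdeee
  18 |   9 | ccdbcbcaaaebebbdeee
  19 |  10 | cdbcbcaaaebebbdeee
  20 |  11 | dbcbcaaaebebbdeee
  21 |  24 | deee
  22 |  27 | e
  23 |  21 | ebbdeee
  24 |   1 | ebccbabbccdbcbcaaaebebbdeee
  25 |  19 | ebebbdeee
  26 |  26 | ee
  27 |  25 | eee

SA = [16, 17, 6, 18, 5, 7, 22, 14, 12, 2, 8, 23, 20, 0, 15, 4, 13, 3, 9, 10, 11, 24, 27, 21, 1, 19, 26, 25]
[i] adj suffixes → lcp
  [1] 16/17 → 2 ('aa')
  [2] 17/6 → 1 ('a')
  [3] 6/18 → 1 ('a')
  [4] 18/5 → 0 ('')
  [5] 5/7 → 1 ('b')
  [6] 7/22 → 2 ('bb')
  [7] 22/14 → 1 ('b')
  [8] 14/12 → 2 ('bc')
  [9] 12/2 → 2 ('bc')
  [10] 2/8 → 3 ('bcc')
  [11] 8/23 → 1 ('b')
  [12] 23/20 → 1 ('b')
  [13] 20/0 → 3 ('beb')
  [14] 0/15 → 0 ('')
  [15] 15/4 → 1 ('c')
  [16] 4/13 → 2 ('cb')
  [17] 13/3 → 1 ('c')
  [18] 3/9 → 2 ('cc')
  [19] 9/10 → 1 ('c')
  [20] 10/11 → 0 ('')
  [21] 11/24 → 1 ('d')
  [22] 24/27 → 0 ('')
  [23] 27/21 → 1 ('e')
  [24] 21/1 → 2 ('eb')
  [25] 1/19 → 2 ('eb')
  [26] 19/26 → 1 ('e')
  [27] 26/25 → 2 ('ee')

n(n+1)/2 = 28·29/2 = 406
Σ LCP = 0 + 2 + 1 + 1 + 0 + 1 + 2 + 1 + 2 + 2 + 3 + 1 + 1 + 3 + 0 + 1 + 2 + 1 + 2 + 1 + 0 + 1 + 0 + 1 + 2 + 2 + 1 + 2 = 36
distinct = 406 − 36 = 370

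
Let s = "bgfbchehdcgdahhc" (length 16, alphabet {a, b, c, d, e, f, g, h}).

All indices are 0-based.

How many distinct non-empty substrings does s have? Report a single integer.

128

sorted suffixes:
  #0 SA[0]=12  'ahhc'
  #1 SA[1]=3  'bchehdcgdahhc'
  #2 SA[2]=0  'bgfbchehdcgdahhc'
  #3 SA[3]=15  'c'
  #4 SA[4]=9  'cgdahhc'
  #5 SA[5]=4  'chehdcgdahhc'
  #6 SA[6]=11  'dahhc'
  #7 SA[7]=8  'dcgdahhc'
  #8 SA[8]=6  'ehdcgdahhc'
  #9 SA[9]=2  'fbchehdcgdahhc'
  #10 SA[10]=10  'gdahhc'
  #11 SA[11]=1  'gfbchehdcgdahhc'
  #12 SA[12]=14  'hc'
  #13 SA[13]=7  'hdcgdahhc'
  #14 SA[14]=5  'hehdcgdahhc'
  #15 SA[15]=13  'hhc'

SA = [12, 3, 0, 15, 9, 4, 11, 8, 6, 2, 10, 1, 14, 7, 5, 13]
i: (SA[i-1],SA[i]) lcp shared
  1: (12,3) 0 ''
  2: (3,0) 1 'b'
  3: (0,15) 0 ''
  4: (15,9) 1 'c'
  5: (9,4) 1 'c'
  6: (4,11) 0 ''
  7: (11,8) 1 'd'
  8: (8,6) 0 ''
  9: (6,2) 0 ''
  10: (2,10) 0 ''
  11: (10,1) 1 'g'
  12: (1,14) 0 ''
  13: (14,7) 1 'h'
  14: (7,5) 1 'h'
  15: (5,13) 1 'h'

n(n+1)/2 = 16·17/2 = 136
Σ LCP = 0 + 0 + 1 + 0 + 1 + 1 + 0 + 1 + 0 + 0 + 0 + 1 + 0 + 1 + 1 + 1 = 8
distinct = 136 − 8 = 128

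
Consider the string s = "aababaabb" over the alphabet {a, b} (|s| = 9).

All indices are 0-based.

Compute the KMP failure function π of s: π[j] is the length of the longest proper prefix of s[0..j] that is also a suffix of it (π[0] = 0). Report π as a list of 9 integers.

π[0] = 0
j=1 s[j]='a': π[1]=1 (border 'a')
j=2 s[j]='b': k: 1→0; π[2]=0 (border '')
j=3 s[j]='a': π[3]=1 (border 'a')
j=4 s[j]='b': k: 1→0; π[4]=0 (border '')
j=5 s[j]='a': π[5]=1 (border 'a')
j=6 s[j]='a': π[6]=2 (border 'aa')
j=7 s[j]='b': π[7]=3 (border 'aab')
j=8 s[j]='b': k: 3→0; π[8]=0 (border '')

[0, 1, 0, 1, 0, 1, 2, 3, 0]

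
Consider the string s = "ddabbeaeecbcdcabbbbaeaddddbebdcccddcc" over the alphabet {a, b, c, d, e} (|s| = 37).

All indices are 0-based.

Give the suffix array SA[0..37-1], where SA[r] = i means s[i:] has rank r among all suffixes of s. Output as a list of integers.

rank→(start, suffix):
  0 → (14, 'abbbbaeaddddbebdcccddcc')
  1 → (2, 'abbeaeecbcdcabbbbaeaddddbebdcccddcc')
  2 → (21, 'addddbebdcccddcc')
  3 → (19, 'aeaddddbebdcccddcc')
  4 → (6, 'aeecbcdcabbbbaeaddddbebdcccddcc')
  5 → (18, 'baeaddddbebdcccddcc')
  6 → (17, 'bbaeaddddbebdcccddcc')
  7 → (16, 'bbbaeaddddbebdcccddcc')
  8 → (15, 'bbbbaeaddddbebdcccddcc')
  9 → (3, 'bbeaeecbcdcabbbbaeaddddbebdcccddcc')
  10 → (10, 'bcdcabbbbaeaddddbebdcccddcc')
  11 → (28, 'bdcccddcc')
  12 → (4, 'beaeecbcdcabbbbaeaddddbebdcccddcc')
  13 → (26, 'bebdcccddcc')
  14 → (36, 'c')
  15 → (13, 'cabbbbaeaddddbebdcccddcc')
  16 → (9, 'cbcdcabbbbaeaddddbebdcccddcc')
  17 → (35, 'cc')
  18 → (30, 'cccddcc')
  19 → (31, 'ccddcc')
  20 → (11, 'cdcabbbbaeaddddbebdcccddcc')
  21 → (32, 'cddcc')
  22 → (1, 'dabbeaeecbcdcabbbbaeaddddbebdcccddcc')
  23 → (25, 'dbebdcccddcc')
  24 → (12, 'dcabbbbaeaddddbebdcccddcc')
  25 → (34, 'dcc')
  26 → (29, 'dcccddcc')
  27 → (0, 'ddabbeaeecbcdcabbbbaeaddddbebdcccddcc')
  28 → (24, 'ddbebdcccddcc')
  29 → (33, 'ddcc')
  30 → (23, 'dddbebdcccddcc')
  31 → (22, 'ddddbebdcccddcc')
  32 → (20, 'eaddddbebdcccddcc')
  33 → (5, 'eaeecbcdcabbbbaeaddddbebdcccddcc')
  34 → (27, 'ebdcccddcc')
  35 → (8, 'ecbcdcabbbbaeaddddbebdcccddcc')
  36 → (7, 'eecbcdcabbbbaeaddddbebdcccddcc')

[14, 2, 21, 19, 6, 18, 17, 16, 15, 3, 10, 28, 4, 26, 36, 13, 9, 35, 30, 31, 11, 32, 1, 25, 12, 34, 29, 0, 24, 33, 23, 22, 20, 5, 27, 8, 7]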